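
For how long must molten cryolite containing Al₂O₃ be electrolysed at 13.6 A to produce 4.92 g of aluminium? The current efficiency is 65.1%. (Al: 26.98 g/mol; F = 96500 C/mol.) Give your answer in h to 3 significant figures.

1.66 h

n(Al) = 4.92 / 26.98 = 0.1824 mol
Al³⁺ + 3e⁻ → Al, so n(e⁻) = 3 × 0.1824 = 0.5472 mol
Q = 0.5472 × 96500 / 0.651 = 81110 C
t = Q / I = 81110 / 13.6 = 5964 s = 1.66 h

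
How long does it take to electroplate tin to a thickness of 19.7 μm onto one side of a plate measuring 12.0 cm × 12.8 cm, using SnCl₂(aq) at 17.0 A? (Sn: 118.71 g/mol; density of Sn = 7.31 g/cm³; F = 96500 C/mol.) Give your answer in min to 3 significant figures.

Plated area = 12.0 × 12.8 = 153.6 cm²
Volume = 153.6 × 19.7×10⁻⁴ cm = 0.3026 cm³
m(Sn) = 0.3026 × 7.31 = 2.212 g
n(Sn) = 2.212 / 118.71 = 0.01863 mol; n(e⁻) = 2 × 0.01863 = 0.03726 mol
Q = 0.03726 × 96500 = 3596 C
t = 3596 / 17.0 = 211.5 s = 3.53 min

3.53 min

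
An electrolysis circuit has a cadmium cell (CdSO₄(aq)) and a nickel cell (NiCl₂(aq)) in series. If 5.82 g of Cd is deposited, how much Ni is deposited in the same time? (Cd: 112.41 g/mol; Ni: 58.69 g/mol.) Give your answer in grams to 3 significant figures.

3.04 g

n(Cd) = 5.82 / 112.41 = 0.05177 mol
Cd²⁺ + 2e⁻ → Cd, so n(e⁻) = 2 × 0.05177 = 0.1035 mol
Same current for the same time ⇒ same n(e⁻) = 0.1035 mol in both cells.
Ni²⁺ + 2e⁻ → Ni, so n(Ni) = 0.1035 / 2 = 0.05175 mol
m(Ni) = 0.05175 × 58.69 = 3.04 g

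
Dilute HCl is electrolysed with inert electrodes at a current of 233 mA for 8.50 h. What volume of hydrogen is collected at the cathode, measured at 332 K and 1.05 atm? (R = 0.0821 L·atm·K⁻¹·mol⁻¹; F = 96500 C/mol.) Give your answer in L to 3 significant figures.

0.959 L

Q = It = 0.233 × 30600 = 7130 C
n(e⁻) = Q/F = 7130/96500 = 0.07389 mol
2H⁺ + 2e⁻ → H₂, so n(H₂) = 0.07389 / 2 = 0.03695 mol
V = nRT/P = 0.03695 × 0.0821 × 332 / 1.05 = 0.9592 L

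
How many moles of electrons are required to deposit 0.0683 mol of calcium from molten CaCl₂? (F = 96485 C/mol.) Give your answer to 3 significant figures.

0.137 mol

Ca²⁺ + 2e⁻ → Ca, so n(e⁻) = 2 × 0.0683 = 0.1366 mol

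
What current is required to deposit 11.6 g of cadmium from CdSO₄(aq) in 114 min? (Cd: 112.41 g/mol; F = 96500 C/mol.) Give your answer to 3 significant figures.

2.91 A

n(Cd) = 11.6 / 112.41 = 0.1032 mol
Cd²⁺ + 2e⁻ → Cd, so n(e⁻) = 2 × 0.1032 = 0.2064 mol
Q = 0.2064 × 96500 = 19920 C
I = Q / t = 19920 / 6840 s = 2.91 A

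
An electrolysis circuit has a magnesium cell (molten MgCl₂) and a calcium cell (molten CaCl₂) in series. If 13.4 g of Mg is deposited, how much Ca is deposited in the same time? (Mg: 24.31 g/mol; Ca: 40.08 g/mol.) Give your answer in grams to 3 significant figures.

n(Mg) = 13.4 / 24.31 = 0.5512 mol
Mg²⁺ + 2e⁻ → Mg, so n(e⁻) = 2 × 0.5512 = 1.102 mol
In series, the same 1.102 mol of electrons flows through the second cell.
Ca²⁺ + 2e⁻ → Ca, so n(Ca) = 1.102 / 2 = 0.5510 mol
m(Ca) = 0.5510 × 40.08 = 22.1 g

22.1 g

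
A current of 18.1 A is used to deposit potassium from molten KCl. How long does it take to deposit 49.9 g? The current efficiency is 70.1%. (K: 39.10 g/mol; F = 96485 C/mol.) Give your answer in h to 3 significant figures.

2.70 h

n(K) = 49.9 / 39.10 = 1.276 mol
K⁺ + e⁻ → K, so n(e⁻) = 1.276 mol
Q = 1.276 × 96485 / 0.701 = 1.756×10^5 C
t = Q / I = 1.756×10^5 / 18.1 = 9702 s = 2.70 h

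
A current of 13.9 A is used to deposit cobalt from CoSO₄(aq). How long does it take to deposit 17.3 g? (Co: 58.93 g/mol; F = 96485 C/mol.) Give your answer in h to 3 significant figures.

n(Co) = 17.3 / 58.93 = 0.2936 mol
Co²⁺ + 2e⁻ → Co, so n(e⁻) = 2 × 0.2936 = 0.5872 mol
Q = 0.5872 × 96485 = 56660 C
t = Q / I = 56660 / 13.9 = 4076 s = 1.13 h

1.13 h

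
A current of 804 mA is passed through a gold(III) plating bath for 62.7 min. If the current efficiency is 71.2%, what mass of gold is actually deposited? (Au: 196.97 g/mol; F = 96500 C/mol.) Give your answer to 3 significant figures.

1.47 g

Q = 0.804 × 3762 = 3025 C
n(e⁻) = 3025 / 96500 = 0.03135 mol
Au³⁺ + 3e⁻ → Au, so theoretical m(Au) = 0.01045 × 196.97 = 2.058 g
Actual mass = 71.2% × 2.058 = 1.47 g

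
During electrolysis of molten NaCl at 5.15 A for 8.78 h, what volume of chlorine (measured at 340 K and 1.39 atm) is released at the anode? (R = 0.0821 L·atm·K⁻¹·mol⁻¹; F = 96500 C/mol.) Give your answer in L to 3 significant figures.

16.9 L

Q = It = 5.15 × 31608 = 1.628×10^5 C
n(e⁻) = 1.628×10^5 / 96500 = 1.687 mol
2Cl⁻ → Cl₂ + 2e⁻, so n(Cl₂) = 1.687 / 2 = 0.8435 mol
V = nRT/P = 0.8435 × 0.0821 × 340 / 1.39 = 16.94 L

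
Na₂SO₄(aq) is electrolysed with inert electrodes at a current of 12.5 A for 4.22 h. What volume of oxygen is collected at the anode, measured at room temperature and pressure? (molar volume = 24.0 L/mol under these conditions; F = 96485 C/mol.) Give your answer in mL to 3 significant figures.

Charge passed = 12.5 × 15192 = 1.899×10^5 C
n(e⁻) = Q/F = 1.899×10^5/96485 = 1.968 mol
2H₂O → O₂ + 4H⁺ + 4e⁻, so n(O₂) = 1.968 / 4 = 0.4920 mol
V = 0.4920 × 24.0 = 11.81 L
= 11800 mL

11800 mL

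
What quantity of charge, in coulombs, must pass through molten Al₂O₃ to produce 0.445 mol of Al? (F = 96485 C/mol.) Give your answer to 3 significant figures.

Al³⁺ + 3e⁻ → Al, so n(e⁻) = 3 × 0.445 = 1.335 mol
Q = 1.335 × 96485 = 1.288×10^5 C

1.29×10^5 C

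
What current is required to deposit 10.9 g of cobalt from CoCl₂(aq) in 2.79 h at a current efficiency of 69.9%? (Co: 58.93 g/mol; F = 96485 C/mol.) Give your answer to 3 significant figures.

5.08 A

n(Co) = 10.9 / 58.93 = 0.1850 mol
Co²⁺ + 2e⁻ → Co, so n(e⁻) = 2 × 0.1850 = 0.3700 mol
Q = 0.3700 × 96485 / 0.699 = 51070 C
I = Q / t = 51070 / 10044 s = 5.08 A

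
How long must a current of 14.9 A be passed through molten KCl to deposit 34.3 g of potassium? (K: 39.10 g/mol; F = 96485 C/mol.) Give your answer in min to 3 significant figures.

94.7 min

n(K) = 34.3 / 39.10 = 0.8772 mol
K⁺ + e⁻ → K, so n(e⁻) = 0.8772 mol
Q = 0.8772 × 96485 = 84640 C
t = Q / I = 84640 / 14.9 = 5681 s = 94.7 min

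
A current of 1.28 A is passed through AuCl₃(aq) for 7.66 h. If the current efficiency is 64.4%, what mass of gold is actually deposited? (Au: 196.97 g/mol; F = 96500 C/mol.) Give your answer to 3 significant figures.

15.5 g

Q = 1.28 × 27576 = 35300 C
n(e⁻) = 35300 / 96500 = 0.3658 mol
Au³⁺ + 3e⁻ → Au, so theoretical m(Au) = 0.1219 × 196.97 = 24.01 g
Actual mass = 64.4% × 24.01 = 15.5 g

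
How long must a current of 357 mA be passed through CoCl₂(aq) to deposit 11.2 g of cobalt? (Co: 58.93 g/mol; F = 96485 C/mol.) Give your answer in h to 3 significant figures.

n(Co) = 11.2 / 58.93 = 0.1901 mol
Co²⁺ + 2e⁻ → Co, so n(e⁻) = 2 × 0.1901 = 0.3802 mol
Q = 0.3802 × 96485 = 36680 C
t = Q / I = 36680 / 0.357 = 1.027×10^5 s = 28.5 h

28.5 h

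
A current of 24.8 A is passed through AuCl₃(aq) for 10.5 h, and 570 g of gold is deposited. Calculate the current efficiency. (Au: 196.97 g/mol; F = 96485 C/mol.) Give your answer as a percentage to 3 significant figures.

Q = 24.8 × 37800 = 9.374×10^5 C
n(e⁻) = 9.374×10^5 / 96485 = 9.715 mol
Au³⁺ + 3e⁻ → Au, so theoretical n(Au) = 3.238 mol → 637.8 g
Efficiency = 570 / 637.8 = 0.8937 = 89.4%

89.4%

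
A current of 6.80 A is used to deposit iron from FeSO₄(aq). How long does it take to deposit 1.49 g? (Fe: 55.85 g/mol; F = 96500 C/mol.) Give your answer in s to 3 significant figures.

n(Fe) = 1.49 / 55.85 = 0.02668 mol
Fe²⁺ + 2e⁻ → Fe, so n(e⁻) = 2 × 0.02668 = 0.05336 mol
Q = 0.05336 × 96500 = 5149 C
t = Q / I = 5149 / 6.80 = 757.2 s

757 s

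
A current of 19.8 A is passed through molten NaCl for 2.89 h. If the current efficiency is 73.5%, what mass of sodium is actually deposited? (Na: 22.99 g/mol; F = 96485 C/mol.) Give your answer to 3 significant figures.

36.1 g

Q = 19.8 × 10404 = 2.060×10^5 C
n(e⁻) = 2.060×10^5 / 96485 = 2.135 mol
Na⁺ + e⁻ → Na, so theoretical m(Na) = 2.135 × 22.99 = 49.08 g
Actual mass = 73.5% × 49.08 = 36.1 g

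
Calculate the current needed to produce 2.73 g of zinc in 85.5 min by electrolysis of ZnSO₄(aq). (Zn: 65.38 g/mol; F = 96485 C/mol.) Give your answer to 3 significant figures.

1.57 A

n(Zn) = 2.73 / 65.38 = 0.04176 mol
Zn²⁺ + 2e⁻ → Zn, so n(e⁻) = 2 × 0.04176 = 0.08352 mol
Q = 0.08352 × 96485 = 8058 C
I = Q / t = 8058 / 5130 s = 1.57 A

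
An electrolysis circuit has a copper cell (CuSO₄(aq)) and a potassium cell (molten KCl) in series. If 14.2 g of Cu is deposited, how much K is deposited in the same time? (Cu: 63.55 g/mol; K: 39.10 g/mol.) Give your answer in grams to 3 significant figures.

17.5 g

n(Cu) = 14.2 / 63.55 = 0.2234 mol
Cu²⁺ + 2e⁻ → Cu, so n(e⁻) = 2 × 0.2234 = 0.4468 mol
Same current for the same time ⇒ same n(e⁻) = 0.4468 mol in both cells.
K⁺ + e⁻ → K, so n(K) = 0.4468 mol
m(K) = 0.4468 × 39.10 = 17.5 g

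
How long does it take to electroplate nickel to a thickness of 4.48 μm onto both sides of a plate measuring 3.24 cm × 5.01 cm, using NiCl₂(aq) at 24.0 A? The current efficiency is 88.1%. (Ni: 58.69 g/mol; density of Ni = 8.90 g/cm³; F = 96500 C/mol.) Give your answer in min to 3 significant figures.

Plated area = 2 × 3.24 × 5.01 = 32.46 cm²
Volume = 32.46 × 4.48×10⁻⁴ cm = 0.01454 cm³
m(Ni) = 0.01454 × 8.90 = 0.1294 g
n(Ni) = 0.1294 / 58.69 = 0.002205 mol; n(e⁻) = 2 × 0.002205 = 0.004410 mol
Q = 0.004410 × 96500 / 0.881 = 483.0 C
t = 483.0 / 24.0 = 20.13 s = 0.336 min

0.336 min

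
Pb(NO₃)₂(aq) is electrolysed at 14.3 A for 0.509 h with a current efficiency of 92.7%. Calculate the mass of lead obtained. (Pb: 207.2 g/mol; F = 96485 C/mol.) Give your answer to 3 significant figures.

Q = 14.3 × 1832.4 = 26200 C
n(e⁻) = 26200 / 96485 = 0.2715 mol
Pb²⁺ + 2e⁻ → Pb, so theoretical m(Pb) = 0.1358 × 207.2 = 28.14 g
Actual mass = 92.7% × 28.14 = 26.1 g

26.1 g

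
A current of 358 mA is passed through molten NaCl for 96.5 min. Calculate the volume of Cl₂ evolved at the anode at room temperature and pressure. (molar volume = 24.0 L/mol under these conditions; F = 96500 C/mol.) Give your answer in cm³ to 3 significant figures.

258 cm³

Q = It = 0.358 × 5790 = 2073 C
n(e⁻) = 2073 / 96500 = 0.02148 mol
2Cl⁻ → Cl₂ + 2e⁻, so n(Cl₂) = 0.02148 / 2 = 0.01074 mol
V = 0.01074 × 24.0 = 0.2578 L
= 258 cm³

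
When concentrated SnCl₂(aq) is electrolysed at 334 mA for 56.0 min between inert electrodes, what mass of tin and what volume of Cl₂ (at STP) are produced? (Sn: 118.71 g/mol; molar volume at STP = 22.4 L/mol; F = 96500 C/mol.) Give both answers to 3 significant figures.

Q = 0.334 × 3360 = 1122 C; n(e⁻) = 1122 / 96500 = 0.01163 mol
Cathode: Sn²⁺ + 2e⁻ → Sn → n(Sn) = 0.01163/2 = 0.005815 mol → 0.690 g
Anode: 2Cl⁻ → Cl₂ + 2e⁻ → n(Cl₂) = 0.01163/2 = 0.005815 mol → 0.130 L

0.690 g Sn; 0.130 L Cl₂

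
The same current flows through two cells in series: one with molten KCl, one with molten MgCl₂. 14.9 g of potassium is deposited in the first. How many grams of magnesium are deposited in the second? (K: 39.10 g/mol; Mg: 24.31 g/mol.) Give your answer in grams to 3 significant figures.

n(K) = 14.9 / 39.10 = 0.3811 mol
K⁺ + e⁻ → K, so n(e⁻) = 0.3811 mol
Same current for the same time ⇒ same n(e⁻) = 0.3811 mol in both cells.
Mg²⁺ + 2e⁻ → Mg, so n(Mg) = 0.3811 / 2 = 0.1906 mol
m(Mg) = 0.1906 × 24.31 = 4.63 g

4.63 g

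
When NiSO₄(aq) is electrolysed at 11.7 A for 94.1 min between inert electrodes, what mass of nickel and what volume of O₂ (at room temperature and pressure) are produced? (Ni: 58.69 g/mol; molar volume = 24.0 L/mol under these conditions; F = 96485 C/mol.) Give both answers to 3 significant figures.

Q = 11.7 × 5646 = 66060 C; n(e⁻) = 66060 / 96485 = 0.6847 mol
Cathode: Ni²⁺ + 2e⁻ → Ni → n(Ni) = 0.6847/2 = 0.3424 mol → 20.1 g
Anode: 2H₂O → O₂ + 4H⁺ + 4e⁻ → n(O₂) = 0.6847/4 = 0.1712 mol → 4.11 L

20.1 g Ni; 4.11 L O₂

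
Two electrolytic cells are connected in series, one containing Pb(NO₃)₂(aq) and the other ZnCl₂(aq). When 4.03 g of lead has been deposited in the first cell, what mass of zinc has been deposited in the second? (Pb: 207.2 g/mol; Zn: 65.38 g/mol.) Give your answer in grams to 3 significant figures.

1.27 g

n(Pb) = 4.03 / 207.2 = 0.01945 mol
Pb²⁺ + 2e⁻ → Pb, so n(e⁻) = 2 × 0.01945 = 0.03890 mol
In series, the same 0.03890 mol of electrons flows through the second cell.
Zn²⁺ + 2e⁻ → Zn, so n(Zn) = 0.03890 / 2 = 0.01945 mol
m(Zn) = 0.01945 × 65.38 = 1.27 g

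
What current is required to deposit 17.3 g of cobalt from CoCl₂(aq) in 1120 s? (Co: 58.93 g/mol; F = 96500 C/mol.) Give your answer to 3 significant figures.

50.6 A

n(Co) = 17.3 / 58.93 = 0.2936 mol
Co²⁺ + 2e⁻ → Co, so n(e⁻) = 2 × 0.2936 = 0.5872 mol
Q = 0.5872 × 96500 = 56660 C
I = Q / t = 56660 / 1120 s = 50.6 A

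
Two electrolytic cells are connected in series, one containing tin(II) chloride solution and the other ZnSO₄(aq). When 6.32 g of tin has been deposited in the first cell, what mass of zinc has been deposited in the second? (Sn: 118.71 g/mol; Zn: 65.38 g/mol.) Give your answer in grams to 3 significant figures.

n(Sn) = 6.32 / 118.71 = 0.05324 mol
Sn²⁺ + 2e⁻ → Sn, so n(e⁻) = 2 × 0.05324 = 0.1065 mol
Since the cells are in series, n(e⁻) in the Zn cell is also 0.1065 mol.
Zn²⁺ + 2e⁻ → Zn, so n(Zn) = 0.1065 / 2 = 0.05325 mol
m(Zn) = 0.05325 × 65.38 = 3.48 g

3.48 g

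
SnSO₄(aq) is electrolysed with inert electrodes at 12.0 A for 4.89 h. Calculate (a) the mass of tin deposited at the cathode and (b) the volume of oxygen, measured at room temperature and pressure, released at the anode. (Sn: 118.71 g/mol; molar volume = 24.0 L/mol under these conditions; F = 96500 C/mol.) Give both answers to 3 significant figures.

130 g Sn; 13.1 L O₂

Q = 12.0 × 17604 = 2.112×10^5 C; n(e⁻) = 2.112×10^5 / 96500 = 2.189 mol
Cathode: Sn²⁺ + 2e⁻ → Sn → n(Sn) = 2.189/2 = 1.095 mol → 130 g
Anode: 2H₂O → O₂ + 4H⁺ + 4e⁻ → n(O₂) = 2.189/4 = 0.5473 mol → 13.1 L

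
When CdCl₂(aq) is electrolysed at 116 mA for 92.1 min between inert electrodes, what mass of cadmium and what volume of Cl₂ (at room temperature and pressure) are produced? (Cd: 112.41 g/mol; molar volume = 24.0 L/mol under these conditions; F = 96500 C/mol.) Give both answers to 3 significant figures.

0.373 g Cd; 0.0797 L Cl₂

Q = 0.116 × 5526 = 641.0 C; n(e⁻) = 641.0 / 96500 = 0.006642 mol
Cathode: Cd²⁺ + 2e⁻ → Cd → n(Cd) = 0.006642/2 = 0.003321 mol → 0.373 g
Anode: 2Cl⁻ → Cl₂ + 2e⁻ → n(Cl₂) = 0.006642/2 = 0.003321 mol → 0.0797 L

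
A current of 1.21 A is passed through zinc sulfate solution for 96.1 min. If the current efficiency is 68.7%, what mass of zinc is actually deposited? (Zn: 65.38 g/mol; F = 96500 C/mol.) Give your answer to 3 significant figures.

Q = 1.21 × 5766 = 6977 C
n(e⁻) = 6977 / 96500 = 0.07230 mol
Zn²⁺ + 2e⁻ → Zn, so theoretical m(Zn) = 0.03615 × 65.38 = 2.363 g
Actual mass = 68.7% × 2.363 = 1.62 g

1.62 g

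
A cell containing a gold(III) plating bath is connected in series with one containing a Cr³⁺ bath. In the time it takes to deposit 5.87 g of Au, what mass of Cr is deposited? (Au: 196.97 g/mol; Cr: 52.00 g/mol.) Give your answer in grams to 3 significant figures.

1.55 g

n(Au) = 5.87 / 196.97 = 0.02980 mol
Au³⁺ + 3e⁻ → Au, so n(e⁻) = 3 × 0.02980 = 0.08940 mol
The cells are in series, so the same charge (and hence the same n(e⁻) = 0.08940 mol) passes through both.
Cr³⁺ + 3e⁻ → Cr, so n(Cr) = 0.08940 / 3 = 0.02980 mol
m(Cr) = 0.02980 × 52.00 = 1.55 g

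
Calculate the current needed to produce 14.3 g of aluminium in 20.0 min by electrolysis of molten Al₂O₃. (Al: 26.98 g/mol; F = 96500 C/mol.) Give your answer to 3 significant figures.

128 A

n(Al) = 14.3 / 26.98 = 0.5300 mol
Al³⁺ + 3e⁻ → Al, so n(e⁻) = 3 × 0.5300 = 1.590 mol
Q = 1.590 × 96500 = 1.534×10^5 C
I = Q / t = 1.534×10^5 / 1200 s = 128 A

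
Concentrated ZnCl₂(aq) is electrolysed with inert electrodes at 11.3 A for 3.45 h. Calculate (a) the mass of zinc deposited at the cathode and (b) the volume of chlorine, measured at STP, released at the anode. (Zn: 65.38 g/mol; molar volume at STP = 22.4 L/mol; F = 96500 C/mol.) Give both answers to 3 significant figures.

Q = 11.3 × 12420 = 1.403×10^5 C; n(e⁻) = 1.403×10^5 / 96500 = 1.454 mol
Cathode: Zn²⁺ + 2e⁻ → Zn → n(Zn) = 1.454/2 = 0.7270 mol → 47.5 g
Anode: 2Cl⁻ → Cl₂ + 2e⁻ → n(Cl₂) = 1.454/2 = 0.7270 mol → 16.3 L

47.5 g Zn; 16.3 L Cl₂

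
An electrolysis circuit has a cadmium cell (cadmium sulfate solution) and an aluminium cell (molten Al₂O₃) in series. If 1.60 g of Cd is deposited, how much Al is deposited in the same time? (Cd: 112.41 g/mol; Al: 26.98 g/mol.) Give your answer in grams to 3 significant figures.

n(Cd) = 1.60 / 112.41 = 0.01423 mol
Cd²⁺ + 2e⁻ → Cd, so n(e⁻) = 2 × 0.01423 = 0.02846 mol
The cells are in series, so the same charge (and hence the same n(e⁻) = 0.02846 mol) passes through both.
Al³⁺ + 3e⁻ → Al, so n(Al) = 0.02846 / 3 = 0.009487 mol
m(Al) = 0.009487 × 26.98 = 0.256 g

0.256 g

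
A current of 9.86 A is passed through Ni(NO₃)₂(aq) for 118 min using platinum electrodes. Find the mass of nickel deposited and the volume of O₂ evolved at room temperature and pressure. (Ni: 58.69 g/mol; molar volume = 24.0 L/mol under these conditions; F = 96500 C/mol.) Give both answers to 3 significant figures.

Q = 9.86 × 7080 = 69810 C; n(e⁻) = 69810 / 96500 = 0.7234 mol
Cathode: Ni²⁺ + 2e⁻ → Ni → n(Ni) = 0.7234/2 = 0.3617 mol → 21.2 g
Anode: 2H₂O → O₂ + 4H⁺ + 4e⁻ → n(O₂) = 0.7234/4 = 0.1809 mol → 4.34 L

21.2 g Ni; 4.34 L O₂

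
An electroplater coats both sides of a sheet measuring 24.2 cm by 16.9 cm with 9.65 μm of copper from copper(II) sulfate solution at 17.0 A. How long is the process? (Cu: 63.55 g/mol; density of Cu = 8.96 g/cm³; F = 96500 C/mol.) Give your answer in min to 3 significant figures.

21.1 min

Plated area = 2 × 24.2 × 16.9 = 818.0 cm²
Volume = 818.0 × 9.65×10⁻⁴ cm = 0.7894 cm³
m(Cu) = 0.7894 × 8.96 = 7.073 g
n(Cu) = 7.073 / 63.55 = 0.1113 mol; n(e⁻) = 2 × 0.1113 = 0.2226 mol
Q = 0.2226 × 96500 = 21480 C
t = 21480 / 17.0 = 1264 s = 21.1 min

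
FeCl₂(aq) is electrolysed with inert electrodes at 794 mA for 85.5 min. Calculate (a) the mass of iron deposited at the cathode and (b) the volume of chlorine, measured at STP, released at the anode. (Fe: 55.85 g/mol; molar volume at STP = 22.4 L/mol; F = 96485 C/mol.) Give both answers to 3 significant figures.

1.18 g Fe; 0.473 L Cl₂

Q = 0.794 × 5130 = 4073 C; n(e⁻) = 4073 / 96485 = 0.04221 mol
Cathode: Fe²⁺ + 2e⁻ → Fe → n(Fe) = 0.04221/2 = 0.02111 mol → 1.18 g
Anode: 2Cl⁻ → Cl₂ + 2e⁻ → n(Cl₂) = 0.04221/2 = 0.02111 mol → 0.473 L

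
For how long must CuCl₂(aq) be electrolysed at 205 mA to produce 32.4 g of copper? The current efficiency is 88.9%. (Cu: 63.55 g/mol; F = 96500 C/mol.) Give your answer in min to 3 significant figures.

9000 min

n(Cu) = 32.4 / 63.55 = 0.5098 mol
Cu²⁺ + 2e⁻ → Cu, so n(e⁻) = 2 × 0.5098 = 1.020 mol
Q = 1.020 × 96500 / 0.889 = 1.107×10^5 C
t = Q / I = 1.107×10^5 / 0.205 = 5.400×10^5 s = 9000 min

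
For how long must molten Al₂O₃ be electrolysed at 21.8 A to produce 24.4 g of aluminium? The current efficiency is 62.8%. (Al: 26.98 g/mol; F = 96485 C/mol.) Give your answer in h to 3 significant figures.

5.31 h

n(Al) = 24.4 / 26.98 = 0.9044 mol
Al³⁺ + 3e⁻ → Al, so n(e⁻) = 3 × 0.9044 = 2.713 mol
Q = 2.713 × 96485 / 0.628 = 4.168×10^5 C
t = Q / I = 4.168×10^5 / 21.8 = 19120 s = 5.31 h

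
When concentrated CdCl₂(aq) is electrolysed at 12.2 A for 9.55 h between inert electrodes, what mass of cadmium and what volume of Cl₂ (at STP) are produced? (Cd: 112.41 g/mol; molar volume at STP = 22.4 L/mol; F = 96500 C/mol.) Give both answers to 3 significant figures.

244 g Cd; 48.7 L Cl₂

Q = 12.2 × 34380 = 4.194×10^5 C; n(e⁻) = 4.194×10^5 / 96500 = 4.346 mol
Cathode: Cd²⁺ + 2e⁻ → Cd → n(Cd) = 4.346/2 = 2.173 mol → 244 g
Anode: 2Cl⁻ → Cl₂ + 2e⁻ → n(Cl₂) = 4.346/2 = 2.173 mol → 48.7 L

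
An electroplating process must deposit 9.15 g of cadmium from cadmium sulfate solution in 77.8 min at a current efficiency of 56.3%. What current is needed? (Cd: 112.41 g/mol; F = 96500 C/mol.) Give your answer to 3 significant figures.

5.98 A

n(Cd) = 9.15 / 112.41 = 0.08140 mol
Cd²⁺ + 2e⁻ → Cd, so n(e⁻) = 2 × 0.08140 = 0.1628 mol
Q = 0.1628 × 96500 / 0.563 = 27900 C
I = Q / t = 27900 / 4668 s = 5.98 A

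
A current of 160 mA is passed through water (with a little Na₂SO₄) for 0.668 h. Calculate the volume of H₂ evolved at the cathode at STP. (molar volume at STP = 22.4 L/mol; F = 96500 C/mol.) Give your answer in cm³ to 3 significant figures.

44.7 cm³

Charge passed = 0.160 × 2404.8 = 384.8 C
n(e⁻) = Q/F = 384.8/96500 = 0.003988 mol
2H⁺ + 2e⁻ → H₂, so n(H₂) = 0.003988 / 2 = 0.001994 mol
V = 0.001994 × 22.4 = 0.04467 L
= 44.7 cm³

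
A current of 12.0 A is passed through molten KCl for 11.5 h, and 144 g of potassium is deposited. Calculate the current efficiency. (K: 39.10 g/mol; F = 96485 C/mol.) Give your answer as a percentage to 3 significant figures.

Q = 12.0 × 41400 = 4.968×10^5 C
n(e⁻) = 4.968×10^5 / 96485 = 5.149 mol
K⁺ + e⁻ → K, so theoretical n(K) = 5.149 mol → 201.3 g
Efficiency = 144 / 201.3 = 0.7154 = 71.5%

71.5%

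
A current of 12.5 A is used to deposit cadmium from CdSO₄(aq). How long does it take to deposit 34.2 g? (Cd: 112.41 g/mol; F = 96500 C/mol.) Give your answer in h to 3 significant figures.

1.30 h

n(Cd) = 34.2 / 112.41 = 0.3042 mol
Cd²⁺ + 2e⁻ → Cd, so n(e⁻) = 2 × 0.3042 = 0.6084 mol
Q = 0.6084 × 96500 = 58710 C
t = Q / I = 58710 / 12.5 = 4697 s = 1.30 h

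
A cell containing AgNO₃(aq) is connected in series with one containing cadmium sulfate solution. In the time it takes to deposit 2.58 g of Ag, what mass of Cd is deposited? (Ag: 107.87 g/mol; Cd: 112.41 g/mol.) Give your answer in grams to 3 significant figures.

1.34 g

n(Ag) = 2.58 / 107.87 = 0.02392 mol
Ag⁺ + e⁻ → Ag, so n(e⁻) = 0.02392 mol
The cells are in series, so the same charge (and hence the same n(e⁻) = 0.02392 mol) passes through both.
Cd²⁺ + 2e⁻ → Cd, so n(Cd) = 0.02392 / 2 = 0.01196 mol
m(Cd) = 0.01196 × 112.41 = 1.34 g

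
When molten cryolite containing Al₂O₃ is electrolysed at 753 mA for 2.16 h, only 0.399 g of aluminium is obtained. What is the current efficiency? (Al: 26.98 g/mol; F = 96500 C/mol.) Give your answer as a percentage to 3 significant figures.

Q = 0.753 × 7776 = 5855 C
n(e⁻) = 5855 / 96500 = 0.06067 mol
Al³⁺ + 3e⁻ → Al, so theoretical n(Al) = 0.02022 mol → 0.5455 g
Efficiency = 0.399 / 0.5455 = 0.7314 = 73.1%

73.1%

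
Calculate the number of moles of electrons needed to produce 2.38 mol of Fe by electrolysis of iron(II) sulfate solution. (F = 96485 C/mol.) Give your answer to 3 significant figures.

4.76 mol

Fe²⁺ + 2e⁻ → Fe, so n(e⁻) = 2 × 2.38 = 4.760 mol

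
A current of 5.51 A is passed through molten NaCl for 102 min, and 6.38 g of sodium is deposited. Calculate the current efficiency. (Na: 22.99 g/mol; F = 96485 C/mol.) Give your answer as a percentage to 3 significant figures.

79.4%

Q = 5.51 × 6120 = 33720 C
n(e⁻) = 33720 / 96485 = 0.3495 mol
Na⁺ + e⁻ → Na, so theoretical n(Na) = 0.3495 mol → 8.035 g
Efficiency = 6.38 / 8.035 = 0.7940 = 79.4%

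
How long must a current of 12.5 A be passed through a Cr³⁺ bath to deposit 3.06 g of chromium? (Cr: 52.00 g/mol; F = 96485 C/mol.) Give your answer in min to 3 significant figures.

22.7 min

n(Cr) = 3.06 / 52.00 = 0.05885 mol
Cr³⁺ + 3e⁻ → Cr, so n(e⁻) = 3 × 0.05885 = 0.1766 mol
Q = 0.1766 × 96485 = 17040 C
t = Q / I = 17040 / 12.5 = 1363 s = 22.7 min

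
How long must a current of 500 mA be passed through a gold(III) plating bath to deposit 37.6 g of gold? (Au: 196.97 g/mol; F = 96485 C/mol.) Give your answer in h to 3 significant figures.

30.7 h

n(Au) = 37.6 / 196.97 = 0.1909 mol
Au³⁺ + 3e⁻ → Au, so n(e⁻) = 3 × 0.1909 = 0.5727 mol
Q = 0.5727 × 96485 = 55260 C
t = Q / I = 55260 / 0.500 = 1.105×10^5 s = 30.7 h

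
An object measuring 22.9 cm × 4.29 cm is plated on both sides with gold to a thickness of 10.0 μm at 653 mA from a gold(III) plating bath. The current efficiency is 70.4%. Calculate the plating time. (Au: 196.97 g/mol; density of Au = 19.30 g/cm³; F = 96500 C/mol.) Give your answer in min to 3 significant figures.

Plated area = 2 × 22.9 × 4.29 = 196.5 cm²
Volume = 196.5 × 10.0×10⁻⁴ cm = 0.1965 cm³
m(Au) = 0.1965 × 19.30 = 3.792 g
n(Au) = 3.792 / 196.97 = 0.01925 mol; n(e⁻) = 3 × 0.01925 = 0.05775 mol
Q = 0.05775 × 96500 / 0.704 = 7916 C
t = 7916 / 0.653 = 12120 s = 202 min

202 min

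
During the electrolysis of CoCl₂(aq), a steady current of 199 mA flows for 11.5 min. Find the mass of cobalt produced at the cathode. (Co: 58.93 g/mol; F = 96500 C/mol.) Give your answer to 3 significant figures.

0.0419 g

Q = It = 0.199 × 690 = 137.3 C
n(e⁻) = Q/F = 137.3/96500 = 0.001423 mol
Co²⁺ + 2e⁻ → Co, so n(Co) = 0.001423 / 2 = 7.115×10^-4 mol
m = 7.115×10^-4 × 58.93 = 0.0419 g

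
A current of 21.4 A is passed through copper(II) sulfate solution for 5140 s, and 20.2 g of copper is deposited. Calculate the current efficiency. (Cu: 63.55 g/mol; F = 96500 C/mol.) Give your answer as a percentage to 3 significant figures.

Q = 21.4 × 5140 = 1.100×10^5 C
n(e⁻) = 1.100×10^5 / 96500 = 1.140 mol
Cu²⁺ + 2e⁻ → Cu, so theoretical n(Cu) = 0.5700 mol → 36.22 g
Efficiency = 20.2 / 36.22 = 0.5577 = 55.8%

55.8%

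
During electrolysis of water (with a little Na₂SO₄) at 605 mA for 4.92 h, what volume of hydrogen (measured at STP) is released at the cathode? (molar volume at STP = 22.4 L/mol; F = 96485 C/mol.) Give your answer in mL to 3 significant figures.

1240 mL

Charge passed = 0.605 × 17712 = 10720 C
n(e⁻) = Q/F = 10720/96485 = 0.1111 mol
2H⁺ + 2e⁻ → H₂, so n(H₂) = 0.1111 / 2 = 0.05555 mol
V = 0.05555 × 22.4 = 1.244 L
= 1240 mL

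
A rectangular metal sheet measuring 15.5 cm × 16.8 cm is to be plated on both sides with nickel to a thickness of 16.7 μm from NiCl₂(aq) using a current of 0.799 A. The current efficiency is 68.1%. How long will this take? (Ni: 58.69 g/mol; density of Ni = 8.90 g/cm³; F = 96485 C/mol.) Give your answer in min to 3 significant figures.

780 min

Plated area = 2 × 15.5 × 16.8 = 520.8 cm²
Volume = 520.8 × 16.7×10⁻⁴ cm = 0.8697 cm³
m(Ni) = 0.8697 × 8.90 = 7.740 g
n(Ni) = 7.740 / 58.69 = 0.1319 mol; n(e⁻) = 2 × 0.1319 = 0.2638 mol
Q = 0.2638 × 96485 / 0.681 = 37380 C
t = 37380 / 0.799 = 46780 s = 780 min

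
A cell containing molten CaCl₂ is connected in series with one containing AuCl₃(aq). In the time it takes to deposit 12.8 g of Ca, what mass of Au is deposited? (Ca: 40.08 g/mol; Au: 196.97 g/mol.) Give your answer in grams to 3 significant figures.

41.9 g

n(Ca) = 12.8 / 40.08 = 0.3194 mol
Ca²⁺ + 2e⁻ → Ca, so n(e⁻) = 2 × 0.3194 = 0.6388 mol
Since the cells are in series, n(e⁻) in the Au cell is also 0.6388 mol.
Au³⁺ + 3e⁻ → Au, so n(Au) = 0.6388 / 3 = 0.2129 mol
m(Au) = 0.2129 × 196.97 = 41.9 g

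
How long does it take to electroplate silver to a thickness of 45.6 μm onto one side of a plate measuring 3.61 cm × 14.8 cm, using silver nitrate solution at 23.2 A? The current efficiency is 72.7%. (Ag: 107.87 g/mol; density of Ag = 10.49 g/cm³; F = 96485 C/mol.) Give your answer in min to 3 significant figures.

Plated area = 3.61 × 14.8 = 53.43 cm²
Volume = 53.43 × 45.6×10⁻⁴ cm = 0.2436 cm³
m(Ag) = 0.2436 × 10.49 = 2.555 g
n(Ag) = 2.555 / 107.87 = 0.02369 mol; n(e⁻) = 0.02369 mol
Q = 0.02369 × 96485 / 0.727 = 3144 C
t = 3144 / 23.2 = 135.5 s = 2.26 min

2.26 min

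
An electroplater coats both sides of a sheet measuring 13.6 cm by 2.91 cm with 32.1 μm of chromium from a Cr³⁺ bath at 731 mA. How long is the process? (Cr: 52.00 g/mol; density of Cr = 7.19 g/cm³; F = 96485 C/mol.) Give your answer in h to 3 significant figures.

Plated area = 2 × 13.6 × 2.91 = 79.15 cm²
Volume = 79.15 × 32.1×10⁻⁴ cm = 0.2541 cm³
m(Cr) = 0.2541 × 7.19 = 1.827 g
n(Cr) = 1.827 / 52.00 = 0.03513 mol; n(e⁻) = 3 × 0.03513 = 0.1054 mol
Q = 0.1054 × 96485 = 10170 C
t = 10170 / 0.731 = 13910 s = 3.86 h

3.86 h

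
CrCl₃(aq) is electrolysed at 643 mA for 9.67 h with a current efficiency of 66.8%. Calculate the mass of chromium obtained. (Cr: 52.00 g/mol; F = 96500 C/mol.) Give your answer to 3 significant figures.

Q = 0.643 × 34812 = 22380 C
n(e⁻) = 22380 / 96500 = 0.2319 mol
Cr³⁺ + 3e⁻ → Cr, so theoretical m(Cr) = 0.07730 × 52.00 = 4.020 g
Actual mass = 66.8% × 4.020 = 2.69 g

2.69 g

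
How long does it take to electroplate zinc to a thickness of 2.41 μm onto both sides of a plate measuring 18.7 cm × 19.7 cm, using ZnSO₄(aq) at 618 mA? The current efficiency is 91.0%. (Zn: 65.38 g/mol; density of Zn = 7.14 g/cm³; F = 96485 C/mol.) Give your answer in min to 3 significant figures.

Plated area = 2 × 18.7 × 19.7 = 736.8 cm²
Volume = 736.8 × 2.41×10⁻⁴ cm = 0.1776 cm³
m(Zn) = 0.1776 × 7.14 = 1.268 g
n(Zn) = 1.268 / 65.38 = 0.01939 mol; n(e⁻) = 2 × 0.01939 = 0.03878 mol
Q = 0.03878 × 96485 / 0.910 = 4112 C
t = 4112 / 0.618 = 6654 s = 111 min

111 min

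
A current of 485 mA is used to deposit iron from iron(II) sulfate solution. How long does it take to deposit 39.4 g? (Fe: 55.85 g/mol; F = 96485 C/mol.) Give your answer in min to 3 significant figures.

n(Fe) = 39.4 / 55.85 = 0.7055 mol
Fe²⁺ + 2e⁻ → Fe, so n(e⁻) = 2 × 0.7055 = 1.411 mol
Q = 1.411 × 96485 = 1.361×10^5 C
t = Q / I = 1.361×10^5 / 0.485 = 2.806×10^5 s = 4680 min

4680 min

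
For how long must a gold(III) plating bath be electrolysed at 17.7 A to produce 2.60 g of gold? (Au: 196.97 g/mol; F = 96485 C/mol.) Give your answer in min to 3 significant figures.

3.60 min

n(Au) = 2.60 / 196.97 = 0.01320 mol
Au³⁺ + 3e⁻ → Au, so n(e⁻) = 3 × 0.01320 = 0.03960 mol
Q = 0.03960 × 96485 = 3821 C
t = Q / I = 3821 / 17.7 = 215.9 s = 3.60 min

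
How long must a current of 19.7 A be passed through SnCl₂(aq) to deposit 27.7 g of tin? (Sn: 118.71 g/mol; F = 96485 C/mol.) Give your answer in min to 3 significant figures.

38.1 min

n(Sn) = 27.7 / 118.71 = 0.2333 mol
Sn²⁺ + 2e⁻ → Sn, so n(e⁻) = 2 × 0.2333 = 0.4666 mol
Q = 0.4666 × 96485 = 45020 C
t = Q / I = 45020 / 19.7 = 2285 s = 38.1 min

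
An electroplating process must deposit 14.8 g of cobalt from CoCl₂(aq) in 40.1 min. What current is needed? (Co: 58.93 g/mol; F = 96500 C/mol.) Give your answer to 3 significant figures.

n(Co) = 14.8 / 58.93 = 0.2511 mol
Co²⁺ + 2e⁻ → Co, so n(e⁻) = 2 × 0.2511 = 0.5022 mol
Q = 0.5022 × 96500 = 48460 C
I = Q / t = 48460 / 2406 s = 20.1 A

20.1 A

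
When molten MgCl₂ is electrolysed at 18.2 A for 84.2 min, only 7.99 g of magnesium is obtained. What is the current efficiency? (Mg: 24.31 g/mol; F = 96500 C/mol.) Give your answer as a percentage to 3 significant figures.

69.0%

Q = 18.2 × 5052 = 91950 C
n(e⁻) = 91950 / 96500 = 0.9528 mol
Mg²⁺ + 2e⁻ → Mg, so theoretical n(Mg) = 0.4764 mol → 11.58 g
Efficiency = 7.99 / 11.58 = 0.6900 = 69.0%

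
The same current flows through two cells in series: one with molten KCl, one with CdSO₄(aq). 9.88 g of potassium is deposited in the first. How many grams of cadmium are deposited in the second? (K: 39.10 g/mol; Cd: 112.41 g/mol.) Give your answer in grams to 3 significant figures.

14.2 g

n(K) = 9.88 / 39.10 = 0.2527 mol
K⁺ + e⁻ → K, so n(e⁻) = 0.2527 mol
Same current for the same time ⇒ same n(e⁻) = 0.2527 mol in both cells.
Cd²⁺ + 2e⁻ → Cd, so n(Cd) = 0.2527 / 2 = 0.1264 mol
m(Cd) = 0.1264 × 112.41 = 14.2 g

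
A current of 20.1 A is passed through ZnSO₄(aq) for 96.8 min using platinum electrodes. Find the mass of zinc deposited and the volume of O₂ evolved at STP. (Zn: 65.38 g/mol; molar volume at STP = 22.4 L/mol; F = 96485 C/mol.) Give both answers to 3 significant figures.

39.6 g Zn; 6.78 L O₂

Q = 20.1 × 5808 = 1.167×10^5 C; n(e⁻) = 1.167×10^5 / 96485 = 1.210 mol
Cathode: Zn²⁺ + 2e⁻ → Zn → n(Zn) = 1.210/2 = 0.6050 mol → 39.6 g
Anode: 2H₂O → O₂ + 4H⁺ + 4e⁻ → n(O₂) = 1.210/4 = 0.3025 mol → 6.78 L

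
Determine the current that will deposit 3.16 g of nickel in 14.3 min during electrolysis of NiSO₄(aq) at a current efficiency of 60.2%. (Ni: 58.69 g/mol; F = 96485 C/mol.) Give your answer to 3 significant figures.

n(Ni) = 3.16 / 58.69 = 0.05384 mol
Ni²⁺ + 2e⁻ → Ni, so n(e⁻) = 2 × 0.05384 = 0.1077 mol
Q = 0.1077 × 96485 / 0.602 = 17260 C
I = Q / t = 17260 / 858 s = 20.1 A

20.1 A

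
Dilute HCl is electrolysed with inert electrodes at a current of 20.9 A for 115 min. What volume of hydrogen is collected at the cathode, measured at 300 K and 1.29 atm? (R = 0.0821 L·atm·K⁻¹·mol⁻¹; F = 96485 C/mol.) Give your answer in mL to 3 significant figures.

14300 mL

Charge passed = 20.9 × 6900 = 1.442×10^5 C
Moles of electrons = 1.442×10^5 / 96485 = 1.495 mol
2H⁺ + 2e⁻ → H₂, so n(H₂) = 1.495 / 2 = 0.7475 mol
V = nRT/P = 0.7475 × 0.0821 × 300 / 1.29 = 14.27 L
= 14300 mL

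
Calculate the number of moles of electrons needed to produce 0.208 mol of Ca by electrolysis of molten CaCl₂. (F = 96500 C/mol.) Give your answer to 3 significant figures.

0.416 mol

Ca²⁺ + 2e⁻ → Ca, so n(e⁻) = 2 × 0.208 = 0.4160 mol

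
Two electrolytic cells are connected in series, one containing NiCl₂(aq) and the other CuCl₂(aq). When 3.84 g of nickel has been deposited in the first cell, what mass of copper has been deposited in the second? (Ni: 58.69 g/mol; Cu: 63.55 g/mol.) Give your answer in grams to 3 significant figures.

n(Ni) = 3.84 / 58.69 = 0.06543 mol
Ni²⁺ + 2e⁻ → Ni, so n(e⁻) = 2 × 0.06543 = 0.1309 mol
In series, the same 0.1309 mol of electrons flows through the second cell.
Cu²⁺ + 2e⁻ → Cu, so n(Cu) = 0.1309 / 2 = 0.06545 mol
m(Cu) = 0.06545 × 63.55 = 4.16 g

4.16 g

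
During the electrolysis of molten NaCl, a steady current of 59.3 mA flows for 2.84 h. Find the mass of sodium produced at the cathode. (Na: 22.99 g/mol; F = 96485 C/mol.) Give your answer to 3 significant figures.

0.144 g

Q = It = 0.0593 × 10224 = 606.3 C
n(e⁻) = Q/F = 606.3/96485 = 0.006284 mol
Na⁺ + e⁻ → Na, so n(Na) = 0.006284 mol
m = 0.006284 × 22.99 = 0.144 g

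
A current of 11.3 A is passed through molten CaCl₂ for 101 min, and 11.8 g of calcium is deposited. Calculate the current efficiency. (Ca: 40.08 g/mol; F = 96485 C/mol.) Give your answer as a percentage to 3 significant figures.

Q = 11.3 × 6060 = 68480 C
n(e⁻) = 68480 / 96485 = 0.7097 mol
Ca²⁺ + 2e⁻ → Ca, so theoretical n(Ca) = 0.3549 mol → 14.22 g
Efficiency = 11.8 / 14.22 = 0.8298 = 83.0%

83.0%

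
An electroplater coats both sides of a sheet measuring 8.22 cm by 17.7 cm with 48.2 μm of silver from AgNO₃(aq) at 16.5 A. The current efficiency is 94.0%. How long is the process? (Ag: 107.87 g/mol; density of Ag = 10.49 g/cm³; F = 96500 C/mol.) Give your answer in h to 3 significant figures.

Plated area = 2 × 8.22 × 17.7 = 291.0 cm²
Volume = 291.0 × 48.2×10⁻⁴ cm = 1.403 cm³
m(Ag) = 1.403 × 10.49 = 14.72 g
n(Ag) = 14.72 / 107.87 = 0.1365 mol; n(e⁻) = 0.1365 mol
Q = 0.1365 × 96500 / 0.940 = 14010 C
t = 14010 / 16.5 = 849.1 s = 0.236 h

0.236 h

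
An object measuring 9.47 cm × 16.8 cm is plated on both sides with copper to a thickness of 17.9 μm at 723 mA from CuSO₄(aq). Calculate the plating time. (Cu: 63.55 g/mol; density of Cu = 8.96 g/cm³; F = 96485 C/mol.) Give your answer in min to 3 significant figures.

Plated area = 2 × 9.47 × 16.8 = 318.2 cm²
Volume = 318.2 × 17.9×10⁻⁴ cm = 0.5696 cm³
m(Cu) = 0.5696 × 8.96 = 5.104 g
n(Cu) = 5.104 / 63.55 = 0.08031 mol; n(e⁻) = 2 × 0.08031 = 0.1606 mol
Q = 0.1606 × 96485 = 15500 C
t = 15500 / 0.723 = 21440 s = 357 min

357 min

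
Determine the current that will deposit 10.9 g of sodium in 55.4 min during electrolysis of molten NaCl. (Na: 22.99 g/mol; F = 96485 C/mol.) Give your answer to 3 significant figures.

n(Na) = 10.9 / 22.99 = 0.4741 mol
Na⁺ + e⁻ → Na, so n(e⁻) = 0.4741 mol
Q = 0.4741 × 96485 = 45740 C
I = Q / t = 45740 / 3324 s = 13.8 A

13.8 A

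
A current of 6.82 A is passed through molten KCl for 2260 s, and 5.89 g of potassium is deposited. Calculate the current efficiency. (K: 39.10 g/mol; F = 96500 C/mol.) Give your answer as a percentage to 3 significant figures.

94.3%

Q = 6.82 × 2260 = 15410 C
n(e⁻) = 15410 / 96500 = 0.1597 mol
K⁺ + e⁻ → K, so theoretical n(K) = 0.1597 mol → 6.244 g
Efficiency = 5.89 / 6.244 = 0.9433 = 94.3%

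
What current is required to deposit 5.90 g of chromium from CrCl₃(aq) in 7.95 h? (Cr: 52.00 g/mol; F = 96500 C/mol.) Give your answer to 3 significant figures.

n(Cr) = 5.90 / 52.00 = 0.1135 mol
Cr³⁺ + 3e⁻ → Cr, so n(e⁻) = 3 × 0.1135 = 0.3405 mol
Q = 0.3405 × 96500 = 32860 C
I = Q / t = 32860 / 28620 s = 1.15 A

1.15 A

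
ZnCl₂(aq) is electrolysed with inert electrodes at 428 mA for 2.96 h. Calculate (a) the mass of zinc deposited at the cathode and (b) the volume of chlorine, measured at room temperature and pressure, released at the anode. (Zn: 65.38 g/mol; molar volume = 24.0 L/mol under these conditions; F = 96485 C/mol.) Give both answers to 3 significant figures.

Q = 0.428 × 10656 = 4561 C; n(e⁻) = 4561 / 96485 = 0.04727 mol
Cathode: Zn²⁺ + 2e⁻ → Zn → n(Zn) = 0.04727/2 = 0.02364 mol → 1.55 g
Anode: 2Cl⁻ → Cl₂ + 2e⁻ → n(Cl₂) = 0.04727/2 = 0.02364 mol → 0.567 L

1.55 g Zn; 0.567 L Cl₂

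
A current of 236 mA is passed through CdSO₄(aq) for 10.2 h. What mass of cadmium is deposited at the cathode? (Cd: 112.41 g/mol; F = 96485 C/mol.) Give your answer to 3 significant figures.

Charge passed = 0.236 × 36720 = 8666 C
Moles of electrons = 8666 / 96485 = 0.08982 mol
Cd²⁺ + 2e⁻ → Cd, so n(Cd) = 0.08982 / 2 = 0.04491 mol
m = 0.04491 × 112.41 = 5.05 g

5.05 g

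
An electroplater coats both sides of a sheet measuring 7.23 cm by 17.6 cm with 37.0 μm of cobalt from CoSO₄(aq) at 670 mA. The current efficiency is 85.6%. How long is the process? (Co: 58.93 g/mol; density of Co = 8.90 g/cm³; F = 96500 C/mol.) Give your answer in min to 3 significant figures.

798 min

Plated area = 2 × 7.23 × 17.6 = 254.5 cm²
Volume = 254.5 × 37.0×10⁻⁴ cm = 0.9417 cm³
m(Co) = 0.9417 × 8.90 = 8.381 g
n(Co) = 8.381 / 58.93 = 0.1422 mol; n(e⁻) = 2 × 0.1422 = 0.2844 mol
Q = 0.2844 × 96500 / 0.856 = 32060 C
t = 32060 / 0.670 = 47850 s = 798 min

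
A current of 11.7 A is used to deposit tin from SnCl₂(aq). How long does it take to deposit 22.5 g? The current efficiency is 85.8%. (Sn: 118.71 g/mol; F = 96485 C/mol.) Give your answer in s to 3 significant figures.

3640 s

n(Sn) = 22.5 / 118.71 = 0.1895 mol
Sn²⁺ + 2e⁻ → Sn, so n(e⁻) = 2 × 0.1895 = 0.3790 mol
Q = 0.3790 × 96485 / 0.858 = 42620 C
t = Q / I = 42620 / 11.7 = 3643 s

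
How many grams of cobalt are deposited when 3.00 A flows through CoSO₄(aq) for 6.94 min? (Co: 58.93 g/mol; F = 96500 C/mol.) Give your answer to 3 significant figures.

Charge passed = 3.00 × 416.4 = 1249 C
n(e⁻) = 1249 / 96500 = 0.01294 mol
Co²⁺ + 2e⁻ → Co, so n(Co) = 0.01294 / 2 = 0.006470 mol
m = 0.006470 × 58.93 = 0.381 g

0.381 g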